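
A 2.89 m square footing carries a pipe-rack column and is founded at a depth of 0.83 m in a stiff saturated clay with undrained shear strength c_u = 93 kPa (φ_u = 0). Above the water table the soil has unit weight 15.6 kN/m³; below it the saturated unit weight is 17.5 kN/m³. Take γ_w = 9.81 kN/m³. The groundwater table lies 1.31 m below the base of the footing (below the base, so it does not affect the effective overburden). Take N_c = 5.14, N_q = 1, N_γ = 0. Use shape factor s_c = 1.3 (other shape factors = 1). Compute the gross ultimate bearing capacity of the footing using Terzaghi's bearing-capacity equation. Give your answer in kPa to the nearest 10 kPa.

q = γ·D_f = 15.6 × 0.83 = 12.948 kPa.
c·N_c·s_c = 93 × 5.14 × 1.3 = 621.43 kPa
q·N_q = 12.948 × 1 = 12.948 kPa
q_ult = 621.43 + 12.948 = 634.37 kPa.

q_ult ≈ 630 kPa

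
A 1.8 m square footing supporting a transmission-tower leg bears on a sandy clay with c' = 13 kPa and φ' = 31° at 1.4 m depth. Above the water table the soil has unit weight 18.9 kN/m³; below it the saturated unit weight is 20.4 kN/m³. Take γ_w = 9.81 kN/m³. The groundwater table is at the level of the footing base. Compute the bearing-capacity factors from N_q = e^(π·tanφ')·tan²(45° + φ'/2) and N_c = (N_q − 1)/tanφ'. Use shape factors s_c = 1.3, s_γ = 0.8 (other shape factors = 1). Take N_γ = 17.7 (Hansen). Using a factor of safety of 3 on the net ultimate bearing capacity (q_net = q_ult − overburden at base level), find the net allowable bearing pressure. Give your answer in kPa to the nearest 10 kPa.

q_all(net) ≈ 400 kPa

N_q = e^(π·tan31°)·tan²(60.5°) = 20.63; N_c = (N_q − 1)/tanφ' = 32.67.
Effective surcharge at the founding depth q = γ·D_f = 18.9 × 1.4 = 26.46 kPa.
The water table coincides with the base, so in the self-weight term γ → γ' = 10.59 kN/m³.
q_ult = c·N_c·s_c + q·N_q + 0.5·γ·B·N_γ·s_γ
     = 13 × 32.671 × 1.3 + 26.46 × 20.631 + 0.5 × 10.59 × 1.8 × 17.7 × 0.8
     = 552.14 + 545.89 + 134.96 = 1233 kPa.
q_net = 1233 − 26.46 = 1206.5 kPa.
q_all(net) = 1206.5 / 3 = 402.18 kPa.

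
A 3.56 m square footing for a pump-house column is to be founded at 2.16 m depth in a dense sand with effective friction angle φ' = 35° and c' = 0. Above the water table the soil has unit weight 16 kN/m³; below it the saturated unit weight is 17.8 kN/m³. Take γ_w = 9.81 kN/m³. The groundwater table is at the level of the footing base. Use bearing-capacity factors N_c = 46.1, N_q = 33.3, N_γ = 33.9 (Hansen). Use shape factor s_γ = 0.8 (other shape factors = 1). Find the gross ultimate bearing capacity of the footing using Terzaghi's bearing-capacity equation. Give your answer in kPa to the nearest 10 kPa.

Effective surcharge at the founding depth q = γ·D_f = 16 × 2.16 = 34.56 kPa.
The water table coincides with the base, so in the self-weight term γ → γ' = 7.99 kN/m³.
q_ult = q·N_q + 0.5·γ·B·N_γ·s_γ
     = 34.56 × 33.3 + 0.5 × 7.99 × 3.56 × 33.9 × 0.8
     = 1150.8 + 385.71 = 1536.6 kPa.

q_ult ≈ 1540 kPa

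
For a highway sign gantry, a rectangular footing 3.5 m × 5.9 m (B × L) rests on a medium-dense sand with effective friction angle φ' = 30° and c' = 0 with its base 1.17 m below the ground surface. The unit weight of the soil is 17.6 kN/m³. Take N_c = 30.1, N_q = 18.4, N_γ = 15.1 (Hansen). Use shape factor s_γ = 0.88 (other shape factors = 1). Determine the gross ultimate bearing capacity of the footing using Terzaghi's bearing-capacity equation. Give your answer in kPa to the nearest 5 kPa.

Overburden at base level: q = 17.6 × 1.17 = 20.592 kPa.
Surcharge term q·N_q = 20.592 × 18.4 = 378.89 kPa; self-weight term 0.5·γ·B·N_γ·s_γ = 0.5 × 17.6 × 3.5 × 15.1 × 0.88 = 409.27 kPa.
q_ult = 378.89 + 409.27 = 788.16 kPa.

q_ult ≈ 790 kPa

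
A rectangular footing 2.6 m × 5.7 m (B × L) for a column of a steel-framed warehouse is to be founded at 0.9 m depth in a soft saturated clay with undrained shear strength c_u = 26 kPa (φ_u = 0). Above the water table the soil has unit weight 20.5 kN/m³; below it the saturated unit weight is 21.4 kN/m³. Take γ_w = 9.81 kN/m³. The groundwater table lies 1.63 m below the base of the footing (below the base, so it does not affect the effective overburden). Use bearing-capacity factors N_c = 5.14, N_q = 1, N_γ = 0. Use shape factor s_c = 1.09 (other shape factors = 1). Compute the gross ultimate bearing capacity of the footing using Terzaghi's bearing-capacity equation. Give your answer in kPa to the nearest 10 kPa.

Overburden at base level: q = 20.5 × 0.9 = 18.45 kPa.
Cohesion term c·N_c·s_c = 26 × 5.14 × 1.09 = 145.67 kPa; surcharge term q·N_q = 18.45 × 1 = 18.45 kPa.
q_ult = 145.67 + 18.45 = 164.12 kPa.

q_ult ≈ 160 kPa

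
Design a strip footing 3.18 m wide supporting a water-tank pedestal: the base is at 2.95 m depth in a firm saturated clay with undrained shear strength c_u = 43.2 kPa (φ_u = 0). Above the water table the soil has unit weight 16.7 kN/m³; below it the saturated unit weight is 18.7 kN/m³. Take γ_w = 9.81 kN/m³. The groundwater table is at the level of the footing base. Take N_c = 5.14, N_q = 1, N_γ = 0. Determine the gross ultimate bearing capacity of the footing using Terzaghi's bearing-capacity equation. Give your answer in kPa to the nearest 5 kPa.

Overburden at base level: q = 16.7 × 2.95 = 49.265 kPa.
Cohesion term c·N_c = 43.2 × 5.14 = 222.05 kPa; surcharge term q·N_q = 49.265 × 1 = 49.265 kPa.
q_ult = 222.05 + 49.265 = 271.31 kPa.

q_ult ≈ 270 kPa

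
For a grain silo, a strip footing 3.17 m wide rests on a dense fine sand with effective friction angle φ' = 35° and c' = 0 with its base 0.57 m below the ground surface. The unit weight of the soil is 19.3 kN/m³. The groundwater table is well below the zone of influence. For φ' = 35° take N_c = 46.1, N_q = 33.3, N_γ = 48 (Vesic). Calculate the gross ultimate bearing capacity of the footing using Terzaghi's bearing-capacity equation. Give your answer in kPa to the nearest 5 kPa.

q = γ·D_f = 19.3 × 0.57 = 11.001 kPa.
q·N_q = 11.001 × 33.3 = 366.33 kPa
0.5·γ·B·N_γ = 0.5 × 19.3 × 3.17 × 48 = 1468.3 kPa
q_ult = 366.33 + 1468.3 = 1834.7 kPa.

q_ult ≈ 1835 kPa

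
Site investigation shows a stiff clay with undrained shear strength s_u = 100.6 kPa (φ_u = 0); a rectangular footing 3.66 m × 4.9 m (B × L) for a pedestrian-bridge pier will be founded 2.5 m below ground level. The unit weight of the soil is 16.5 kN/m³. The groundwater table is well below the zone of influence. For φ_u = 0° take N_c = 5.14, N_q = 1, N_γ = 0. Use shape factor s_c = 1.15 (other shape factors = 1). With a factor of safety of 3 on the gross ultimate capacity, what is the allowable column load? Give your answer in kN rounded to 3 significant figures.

Effective surcharge at the founding depth q = γ·D_f = 16.5 × 2.5 = 41.25 kPa.
q_ult = c·N_c·s_c + q·N_q
     = 100.6 × 5.14 × 1.15 + 41.25 × 1
     = 594.65 + 41.25 = 635.9 kPa.
Gross allowable pressure q_all = 635.9 / 3 = 211.97 kPa.
Footing area = 17.934 m², so allowable column load = 211.97 × 17.934 = 3801.4 kN.

P_all ≈ 3800 kN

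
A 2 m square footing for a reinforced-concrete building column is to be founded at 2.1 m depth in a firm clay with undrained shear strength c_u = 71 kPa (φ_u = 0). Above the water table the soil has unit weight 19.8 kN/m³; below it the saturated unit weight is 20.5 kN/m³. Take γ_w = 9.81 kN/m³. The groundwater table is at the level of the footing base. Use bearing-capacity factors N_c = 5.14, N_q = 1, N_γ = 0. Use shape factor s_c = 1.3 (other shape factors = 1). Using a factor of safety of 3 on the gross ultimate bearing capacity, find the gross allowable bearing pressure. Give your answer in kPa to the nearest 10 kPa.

q_all ≈ 170 kPa

q = γ·D_f = 19.8 × 2.1 = 41.58 kPa.
c·N_c·s_c = 71 × 5.14 × 1.3 = 474.42 kPa
q·N_q = 41.58 × 1 = 41.58 kPa
q_ult = 474.42 + 41.58 = 516 kPa.
q_all = 516 / 3 = 172 kPa.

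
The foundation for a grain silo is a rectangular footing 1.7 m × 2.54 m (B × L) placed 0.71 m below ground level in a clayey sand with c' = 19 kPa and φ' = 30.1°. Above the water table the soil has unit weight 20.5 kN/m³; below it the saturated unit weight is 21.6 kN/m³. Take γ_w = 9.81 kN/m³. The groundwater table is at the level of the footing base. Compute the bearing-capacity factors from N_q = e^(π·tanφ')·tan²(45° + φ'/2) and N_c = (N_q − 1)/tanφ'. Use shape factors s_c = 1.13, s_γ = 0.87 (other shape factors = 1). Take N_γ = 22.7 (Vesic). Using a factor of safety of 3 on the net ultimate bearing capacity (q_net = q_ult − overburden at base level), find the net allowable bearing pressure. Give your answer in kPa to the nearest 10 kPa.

N_q = e^(π·tan30.1°)·tan²(60.05°) = 18.61; N_c = (N_q − 1)/tanφ' = 30.38.
Overburden at base level: q = 20.5 × 0.71 = 14.555 kPa.
Below the base the soil is submerged, so the ½γBN_γ term uses γ' = 21.6 − 9.81 = 11.79 kN/m³.
Cohesion term c·N_c·s_c = 19 × 30.381 × 1.13 = 652.28 kPa; surcharge term q·N_q = 14.555 × 18.611 = 270.89 kPa; self-weight term 0.5·γ·B·N_γ·s_γ = 0.5 × 11.79 × 1.7 × 22.7 × 0.87 = 197.91 kPa.
q_ult = 652.28 + 270.89 + 197.91 = 1121.1 kPa.
q_net = 1121.1 − 14.555 = 1106.5 kPa.
q_all(net) = 1106.5 / 3 = 368.84 kPa.

q_all(net) ≈ 370 kPa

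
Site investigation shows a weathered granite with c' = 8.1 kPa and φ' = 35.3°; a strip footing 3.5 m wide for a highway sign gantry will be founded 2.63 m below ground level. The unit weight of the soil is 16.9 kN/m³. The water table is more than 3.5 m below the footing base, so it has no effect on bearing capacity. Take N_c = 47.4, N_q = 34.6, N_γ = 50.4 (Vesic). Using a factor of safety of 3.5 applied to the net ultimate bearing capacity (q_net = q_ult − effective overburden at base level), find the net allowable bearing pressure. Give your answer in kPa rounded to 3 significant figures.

Overburden at base level: q = 16.9 × 2.63 = 44.447 kPa.
Cohesion term c·N_c = 8.1 × 47.4 = 383.94 kPa; surcharge term q·N_q = 44.447 × 34.6 = 1537.9 kPa; self-weight term 0.5·γ·B·N_γ = 0.5 × 16.9 × 3.5 × 50.4 = 1490.6 kPa.
q_ult = 383.94 + 1537.9 + 1490.6 = 3412.4 kPa.
Net ultimate: q_net = 3412.4 − 44.447 = 3367.9 kPa.
q_all(net) = 3367.9 / 3.5 = 962.27 kPa.

q_all(net) ≈ 962 kPa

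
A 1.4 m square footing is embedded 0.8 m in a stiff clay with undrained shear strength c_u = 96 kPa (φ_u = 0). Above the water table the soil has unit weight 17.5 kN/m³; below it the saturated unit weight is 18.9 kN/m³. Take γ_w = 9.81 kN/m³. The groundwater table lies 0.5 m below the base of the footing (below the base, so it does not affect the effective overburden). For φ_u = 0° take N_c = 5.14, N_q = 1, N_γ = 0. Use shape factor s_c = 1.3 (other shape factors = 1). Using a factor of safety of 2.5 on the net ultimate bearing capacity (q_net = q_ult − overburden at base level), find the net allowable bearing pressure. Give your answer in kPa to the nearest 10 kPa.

q_all(net) ≈ 260 kPa

Effective surcharge at the founding depth q = γ·D_f = 17.5 × 0.8 = 14 kPa.
q_ult = c·N_c·s_c + q·N_q
     = 96 × 5.14 × 1.3 + 14 × 1
     = 641.47 + 14 = 655.47 kPa.
q_net = 655.47 − 14 = 641.47 kPa.
q_all(net) = 641.47 / 2.5 = 256.59 kPa.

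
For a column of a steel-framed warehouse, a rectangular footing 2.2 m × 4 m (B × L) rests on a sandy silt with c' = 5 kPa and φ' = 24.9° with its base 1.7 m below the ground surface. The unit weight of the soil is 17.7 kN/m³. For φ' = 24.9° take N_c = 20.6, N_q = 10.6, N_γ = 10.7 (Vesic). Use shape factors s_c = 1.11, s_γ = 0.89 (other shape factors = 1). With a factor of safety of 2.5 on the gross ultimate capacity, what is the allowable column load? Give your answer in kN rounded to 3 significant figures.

Overburden at base level: q = 17.7 × 1.7 = 30.09 kPa.
Cohesion term c·N_c·s_c = 5 × 20.6 × 1.11 = 114.33 kPa; surcharge term q·N_q = 30.09 × 10.6 = 318.95 kPa; self-weight term 0.5·γ·B·N_γ·s_γ = 0.5 × 17.7 × 2.2 × 10.7 × 0.89 = 185.41 kPa.
q_ult = 114.33 + 318.95 + 185.41 = 618.7 kPa.
Gross allowable pressure q_all = 618.7 / 2.5 = 247.48 kPa.
Footing area = 8.8 m², so allowable column load = 247.48 × 8.8 = 2177.8 kN.

P_all ≈ 2180 kN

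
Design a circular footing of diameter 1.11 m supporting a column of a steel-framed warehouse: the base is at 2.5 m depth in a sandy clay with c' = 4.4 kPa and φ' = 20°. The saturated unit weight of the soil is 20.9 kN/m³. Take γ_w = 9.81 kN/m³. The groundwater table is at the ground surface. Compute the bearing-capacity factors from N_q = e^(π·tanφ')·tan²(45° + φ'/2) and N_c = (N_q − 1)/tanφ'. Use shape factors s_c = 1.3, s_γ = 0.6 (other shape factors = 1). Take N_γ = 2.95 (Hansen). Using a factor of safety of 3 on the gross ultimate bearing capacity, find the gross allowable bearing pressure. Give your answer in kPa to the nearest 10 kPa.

N_q = e^(π·tan20°)·tan²(55°) = 6.4; N_c = (N_q − 1)/tanφ' = 14.83.
Water table at ground surface, so effective unit weight γ' = 20.9 − 9.81 = 11.09 kN/m³ is used throughout; overburden q = 11.09 × 2.5 = 27.725 kPa; the same γ' applies in the ½γBN_γ term.
Cohesion term c·N_c·s_c = 4.4 × 14.835 × 1.3 = 84.855 kPa; surcharge term q·N_q = 27.725 × 6.3994 = 177.42 kPa; self-weight term 0.5·γ·B·N_γ·s_γ = 0.5 × 11.09 × 1.11 × 2.95 × 0.6 = 10.894 kPa.
q_ult = 84.855 + 177.42 + 10.894 = 273.17 kPa.
q_all = 273.17 / 3 = 91.057 kPa.

q_all ≈ 90 kPa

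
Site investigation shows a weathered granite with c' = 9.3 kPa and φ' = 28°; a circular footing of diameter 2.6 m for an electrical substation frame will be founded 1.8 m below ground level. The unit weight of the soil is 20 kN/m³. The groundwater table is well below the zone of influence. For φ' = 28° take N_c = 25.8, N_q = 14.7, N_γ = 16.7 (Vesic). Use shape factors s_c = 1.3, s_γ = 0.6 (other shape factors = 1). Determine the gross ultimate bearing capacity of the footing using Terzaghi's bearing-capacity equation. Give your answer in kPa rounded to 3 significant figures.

q_ult ≈ 1100 kPa

q = γ·D_f = 20 × 1.8 = 36 kPa.
c·N_c·s_c = 9.3 × 25.8 × 1.3 = 311.92 kPa
q·N_q = 36 × 14.7 = 529.2 kPa
0.5·γ·B·N_γ·s_γ = 0.5 × 20 × 2.6 × 16.7 × 0.6 = 260.52 kPa
q_ult = 311.92 + 529.2 + 260.52 = 1101.6 kPa.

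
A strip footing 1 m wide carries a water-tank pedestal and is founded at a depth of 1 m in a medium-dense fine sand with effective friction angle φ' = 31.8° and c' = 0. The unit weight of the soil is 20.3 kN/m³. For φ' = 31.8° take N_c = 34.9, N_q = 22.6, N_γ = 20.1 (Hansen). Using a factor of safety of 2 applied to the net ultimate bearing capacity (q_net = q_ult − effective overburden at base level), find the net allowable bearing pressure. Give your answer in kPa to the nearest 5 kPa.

q = γ·D_f = 20.3 × 1 = 20.3 kPa.
q·N_q = 20.3 × 22.6 = 458.78 kPa
0.5·γ·B·N_γ = 0.5 × 20.3 × 1 × 20.1 = 204.02 kPa
q_ult = 458.78 + 204.02 = 662.8 kPa.
Net ultimate: q_net = 662.8 − 20.3 = 642.5 kPa.
q_all(net) = 642.5 / 2 = 321.25 kPa.

q_all(net) ≈ 320 kPa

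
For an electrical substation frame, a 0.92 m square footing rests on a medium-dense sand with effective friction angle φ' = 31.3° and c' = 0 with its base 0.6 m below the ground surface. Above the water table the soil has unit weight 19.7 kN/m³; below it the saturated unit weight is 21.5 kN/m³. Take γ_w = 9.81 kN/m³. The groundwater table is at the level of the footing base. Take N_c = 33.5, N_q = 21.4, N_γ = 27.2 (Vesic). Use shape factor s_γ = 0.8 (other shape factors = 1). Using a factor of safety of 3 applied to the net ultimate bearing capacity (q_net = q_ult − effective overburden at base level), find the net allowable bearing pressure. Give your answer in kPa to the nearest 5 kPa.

Overburden at base level: q = 19.7 × 0.6 = 11.82 kPa.
Below the base the soil is submerged, so the ½γBN_γ term uses γ' = 21.5 − 9.81 = 11.69 kN/m³.
Surcharge term q·N_q = 11.82 × 21.4 = 252.95 kPa; self-weight term 0.5·γ·B·N_γ·s_γ = 0.5 × 11.69 × 0.92 × 27.2 × 0.8 = 117.01 kPa.
q_ult = 252.95 + 117.01 = 369.96 kPa.
Net ultimate: q_net = 369.96 − 11.82 = 358.14 kPa.
q_all(net) = 358.14 / 3 = 119.38 kPa.

q_all(net) ≈ 120 kPa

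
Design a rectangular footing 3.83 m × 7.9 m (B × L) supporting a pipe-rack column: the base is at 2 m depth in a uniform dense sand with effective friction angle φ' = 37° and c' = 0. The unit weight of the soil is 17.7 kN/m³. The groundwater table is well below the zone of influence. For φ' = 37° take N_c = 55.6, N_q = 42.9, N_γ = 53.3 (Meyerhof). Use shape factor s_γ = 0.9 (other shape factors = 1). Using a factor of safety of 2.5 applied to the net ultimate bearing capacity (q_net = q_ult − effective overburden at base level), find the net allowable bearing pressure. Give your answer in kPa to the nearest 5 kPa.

q_all(net) ≈ 1245 kPa

Effective surcharge at the founding depth q = γ·D_f = 17.7 × 2 = 35.4 kPa.
q_ult = q·N_q + 0.5·γ·B·N_γ·s_γ
     = 35.4 × 42.9 + 0.5 × 17.7 × 3.83 × 53.3 × 0.9
     = 1518.7 + 1626 = 3144.6 kPa.
Net ultimate: q_net = 3144.6 − 35.4 = 3109.2 kPa.
q_all(net) = 3109.2 / 2.5 = 1243.7 kPa.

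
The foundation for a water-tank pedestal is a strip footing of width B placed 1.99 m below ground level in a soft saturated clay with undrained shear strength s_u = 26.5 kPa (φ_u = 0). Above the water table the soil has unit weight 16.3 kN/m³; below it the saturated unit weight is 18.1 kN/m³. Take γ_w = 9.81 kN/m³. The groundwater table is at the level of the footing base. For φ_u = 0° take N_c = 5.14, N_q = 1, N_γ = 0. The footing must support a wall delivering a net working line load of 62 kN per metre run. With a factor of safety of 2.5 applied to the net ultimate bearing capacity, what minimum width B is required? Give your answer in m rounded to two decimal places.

Overburden at base level: q = 16.3 × 1.99 = 32.437 kPa.
Cohesion term c·N_c = 26.5 × 5.14 = 136.21 kPa; surcharge term q·N_q = 32.437 × 1 = 32.437 kPa.
q_ult = 136.21 + 32.437 = 168.65 kPa.
For φ = 0 the ½γBN_γ term vanishes, so q_ult is independent of B. q_net = 168.65 − 32.437 = 136.21 kPa; q_all(net) = 136.21/2.5 = 54.484 kPa.
Required width B = w / q_all(net) = 62 / 54.484 = 1.138 m.

B = 1.14 m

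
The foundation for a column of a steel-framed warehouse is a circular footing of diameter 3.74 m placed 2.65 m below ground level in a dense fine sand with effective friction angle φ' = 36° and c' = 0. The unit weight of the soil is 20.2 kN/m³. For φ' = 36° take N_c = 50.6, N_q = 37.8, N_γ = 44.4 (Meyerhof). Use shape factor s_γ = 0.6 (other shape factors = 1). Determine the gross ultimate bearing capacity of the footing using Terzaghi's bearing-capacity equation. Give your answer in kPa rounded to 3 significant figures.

q_ult ≈ 3030 kPa

Overburden at base level: q = 20.2 × 2.65 = 53.53 kPa.
Surcharge term q·N_q = 53.53 × 37.8 = 2023.4 kPa; self-weight term 0.5·γ·B·N_γ·s_γ = 0.5 × 20.2 × 3.74 × 44.4 × 0.6 = 1006.3 kPa.
q_ult = 2023.4 + 1006.3 = 3029.7 kPa.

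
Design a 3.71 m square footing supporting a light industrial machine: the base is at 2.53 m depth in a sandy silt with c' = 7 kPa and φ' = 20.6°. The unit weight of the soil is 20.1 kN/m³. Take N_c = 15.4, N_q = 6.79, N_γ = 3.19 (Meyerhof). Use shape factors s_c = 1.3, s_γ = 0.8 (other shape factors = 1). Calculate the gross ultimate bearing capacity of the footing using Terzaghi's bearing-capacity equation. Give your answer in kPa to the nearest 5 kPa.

q_ult ≈ 580 kPa

Overburden at base level: q = 20.1 × 2.53 = 50.853 kPa.
Cohesion term c·N_c·s_c = 7 × 15.4 × 1.3 = 140.14 kPa; surcharge term q·N_q = 50.853 × 6.79 = 345.29 kPa; self-weight term 0.5·γ·B·N_γ·s_γ = 0.5 × 20.1 × 3.71 × 3.19 × 0.8 = 95.153 kPa.
q_ult = 140.14 + 345.29 + 95.153 = 580.58 kPa.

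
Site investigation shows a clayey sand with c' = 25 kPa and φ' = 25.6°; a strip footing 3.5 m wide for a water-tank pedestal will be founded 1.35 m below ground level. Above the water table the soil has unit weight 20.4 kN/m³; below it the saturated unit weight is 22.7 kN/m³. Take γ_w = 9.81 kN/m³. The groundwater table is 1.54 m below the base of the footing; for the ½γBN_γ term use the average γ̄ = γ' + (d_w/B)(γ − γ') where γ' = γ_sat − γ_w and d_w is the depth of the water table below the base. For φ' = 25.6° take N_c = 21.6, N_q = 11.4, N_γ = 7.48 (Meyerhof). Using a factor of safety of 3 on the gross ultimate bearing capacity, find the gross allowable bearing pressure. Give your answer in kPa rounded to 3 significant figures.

q_all ≈ 355 kPa

Effective surcharge at the founding depth q = γ·D_f = 20.4 × 1.35 = 27.54 kPa.
With d_w = 1.54 m < B, γ̄ = 12.89 + (1.54/3.5) × (20.4 − 12.89) = 16.194 kN/m³.
q_ult = c·N_c + q·N_q + 0.5·γ·B·N_γ
     = 25 × 21.6 + 27.54 × 11.4 + 0.5 × 16.194 × 3.5 × 7.48
     = 540 + 313.96 + 211.98 = 1065.9 kPa.
q_all = 1065.9 / 3 = 355.31 kPa.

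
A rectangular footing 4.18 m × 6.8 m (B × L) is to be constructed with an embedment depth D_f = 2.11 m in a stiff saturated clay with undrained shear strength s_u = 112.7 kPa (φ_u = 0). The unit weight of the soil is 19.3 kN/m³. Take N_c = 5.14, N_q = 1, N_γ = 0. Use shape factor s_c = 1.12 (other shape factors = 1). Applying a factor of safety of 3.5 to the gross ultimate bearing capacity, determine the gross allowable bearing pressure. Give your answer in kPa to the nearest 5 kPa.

q = γ·D_f = 19.3 × 2.11 = 40.723 kPa.
c·N_c·s_c = 112.7 × 5.14 × 1.12 = 648.79 kPa
q·N_q = 40.723 × 1 = 40.723 kPa
q_ult = 648.79 + 40.723 = 689.51 kPa.
q_all = q_ult / FS = 689.51 / 3.5 = 197 kPa.

q_all ≈ 195 kPa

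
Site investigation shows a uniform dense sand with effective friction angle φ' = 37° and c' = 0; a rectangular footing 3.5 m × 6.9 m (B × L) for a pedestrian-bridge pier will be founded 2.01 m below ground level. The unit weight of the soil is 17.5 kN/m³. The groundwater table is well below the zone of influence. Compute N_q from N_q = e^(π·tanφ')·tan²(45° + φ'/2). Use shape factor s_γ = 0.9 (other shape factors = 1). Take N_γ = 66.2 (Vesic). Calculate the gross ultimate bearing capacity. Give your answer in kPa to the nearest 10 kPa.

q_ult ≈ 3330 kPa

tan37° = 0.7536, so N_q = e^(π×0.7536)·tan²(63.5°) = 10.669 × 4.023 = 42.92.
q = γ·D_f = 17.5 × 2.01 = 35.175 kPa.
q·N_q = 35.175 × 42.92 = 1509.7 kPa
0.5·γ·B·N_γ·s_γ = 0.5 × 17.5 × 3.5 × 66.2 × 0.9 = 1824.6 kPa
q_ult = 1509.7 + 1824.6 = 3334.3 kPa.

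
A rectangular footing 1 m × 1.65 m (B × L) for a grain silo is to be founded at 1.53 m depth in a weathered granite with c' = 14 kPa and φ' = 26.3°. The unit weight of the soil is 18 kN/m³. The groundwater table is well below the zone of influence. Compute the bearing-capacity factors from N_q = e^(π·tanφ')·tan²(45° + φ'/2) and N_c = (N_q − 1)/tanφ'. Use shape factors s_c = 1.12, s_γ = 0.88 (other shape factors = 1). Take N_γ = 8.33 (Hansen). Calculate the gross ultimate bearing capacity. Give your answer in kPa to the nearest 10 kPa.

tan26.3° = 0.4942, so N_q = e^(π×0.4942)·tan²(58.15°) = 4.724 × 2.591 = 12.24.
N_c = (12.24 − 1)/tan26.3° = 22.74.
q = γ·D_f = 18 × 1.53 = 27.54 kPa.
c·N_c·s_c = 14 × 22.744 × 1.12 = 356.62 kPa
q·N_q = 27.54 × 12.241 = 337.11 kPa
0.5·γ·B·N_γ·s_γ = 0.5 × 18 × 1 × 8.33 × 0.88 = 65.974 kPa
q_ult = 356.62 + 337.11 + 65.974 = 759.7 kPa.

q_ult ≈ 760 kPa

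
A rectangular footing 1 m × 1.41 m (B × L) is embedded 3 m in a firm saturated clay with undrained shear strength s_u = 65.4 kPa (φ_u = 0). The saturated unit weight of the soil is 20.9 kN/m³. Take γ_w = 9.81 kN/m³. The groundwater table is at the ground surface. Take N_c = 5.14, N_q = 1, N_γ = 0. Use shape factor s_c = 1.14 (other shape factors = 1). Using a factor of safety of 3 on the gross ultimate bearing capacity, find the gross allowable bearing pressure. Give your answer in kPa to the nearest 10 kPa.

q_all ≈ 140 kPa

With the water table at the surface the whole profile is submerged: γ' = 20.9 − 9.81 = 11.09 kN/m³, so q = γ'·D_f = 33.27 kPa.
q_ult = c·N_c·s_c + q·N_q
     = 65.4 × 5.14 × 1.14 + 33.27 × 1
     = 383.22 + 33.27 = 416.49 kPa.
q_all = 416.49 / 3 = 138.83 kPa.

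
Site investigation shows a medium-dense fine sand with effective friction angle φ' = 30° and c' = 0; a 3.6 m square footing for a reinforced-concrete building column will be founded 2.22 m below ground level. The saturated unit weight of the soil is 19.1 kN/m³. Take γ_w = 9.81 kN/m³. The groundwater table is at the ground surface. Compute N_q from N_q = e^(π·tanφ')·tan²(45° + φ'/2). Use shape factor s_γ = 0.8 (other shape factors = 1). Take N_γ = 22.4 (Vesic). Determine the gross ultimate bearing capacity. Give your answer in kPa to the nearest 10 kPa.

tan30° = 0.5774, so N_q = e^(π×0.5774)·tan²(60°) = 6.134 × 3.0 = 18.4.
γ' = 19.1 − 9.81 = 9.29 kN/m³ (submerged throughout). q = 9.29 × 2.22 = 20.624 kPa; the same γ' applies in the ½γBN_γ term.
q·N_q = 20.624 × 18.401 = 379.5 kPa
0.5·γ·B·N_γ·s_γ = 0.5 × 9.29 × 3.6 × 22.4 × 0.8 = 299.66 kPa
q_ult = 379.5 + 299.66 = 679.16 kPa.

q_ult ≈ 680 kPa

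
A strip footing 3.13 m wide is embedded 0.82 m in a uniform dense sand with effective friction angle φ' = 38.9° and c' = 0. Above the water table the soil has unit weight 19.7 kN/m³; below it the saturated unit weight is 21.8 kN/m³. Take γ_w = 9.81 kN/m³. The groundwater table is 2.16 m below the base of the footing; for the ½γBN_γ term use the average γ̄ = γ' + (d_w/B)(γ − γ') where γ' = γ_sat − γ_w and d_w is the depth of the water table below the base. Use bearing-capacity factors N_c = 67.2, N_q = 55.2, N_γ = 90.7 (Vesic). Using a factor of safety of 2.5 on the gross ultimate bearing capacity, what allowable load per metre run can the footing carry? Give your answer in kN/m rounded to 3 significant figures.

Overburden at base level: q = 19.7 × 0.82 = 16.154 kPa.
The water table is 2.16 m below the base (< B = 3.13 m), so the ½γBN_γ term uses γ̄ = γ' + (d_w/B)(γ − γ') = 11.99 + (2.16/3.13)(19.7 − 11.99) = 17.311 kN/m³.
Surcharge term q·N_q = 16.154 × 55.2 = 891.7 kPa; self-weight term 0.5·γ·B·N_γ = 0.5 × 17.311 × 3.13 × 90.7 = 2457.2 kPa.
q_ult = 891.7 + 2457.2 = 3348.9 kPa.
Gross allowable pressure q_all = 3348.9 / 2.5 = 1339.5 kPa.
Allowable wall load = q_all × B = 1339.5 × 3.13 = 4192.8 kN per metre run.

≈ 4190 kN/m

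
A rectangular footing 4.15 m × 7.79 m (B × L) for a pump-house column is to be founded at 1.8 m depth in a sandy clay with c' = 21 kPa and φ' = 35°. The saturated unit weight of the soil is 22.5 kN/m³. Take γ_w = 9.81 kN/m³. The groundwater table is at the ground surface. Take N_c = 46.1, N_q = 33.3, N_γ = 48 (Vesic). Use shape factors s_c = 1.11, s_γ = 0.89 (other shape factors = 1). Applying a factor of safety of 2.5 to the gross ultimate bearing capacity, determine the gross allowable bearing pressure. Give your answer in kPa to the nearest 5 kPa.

q_all ≈ 1185 kPa

With the water table at the surface the whole profile is submerged: γ' = 22.5 − 9.81 = 12.69 kN/m³, so q = γ'·D_f = 22.842 kPa; the same γ' applies in the ½γBN_γ term.
q_ult = c·N_c·s_c + q·N_q + 0.5·γ·B·N_γ·s_γ
     = 21 × 46.1 × 1.11 + 22.842 × 33.3 + 0.5 × 12.69 × 4.15 × 48 × 0.89
     = 1074.6 + 760.64 + 1124.9 = 2960.1 kPa.
q_all = q_ult / FS = 2960.1 / 2.5 = 1184 kPa.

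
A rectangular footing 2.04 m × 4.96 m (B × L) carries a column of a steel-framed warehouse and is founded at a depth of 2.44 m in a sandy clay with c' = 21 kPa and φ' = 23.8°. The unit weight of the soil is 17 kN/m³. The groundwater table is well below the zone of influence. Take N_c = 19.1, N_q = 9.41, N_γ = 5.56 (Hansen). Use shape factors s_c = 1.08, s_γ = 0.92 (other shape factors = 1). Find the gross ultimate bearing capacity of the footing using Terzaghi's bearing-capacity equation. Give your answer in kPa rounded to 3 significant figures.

q_ult ≈ 912 kPa

q = γ·D_f = 17 × 2.44 = 41.48 kPa.
c·N_c·s_c = 21 × 19.1 × 1.08 = 433.19 kPa
q·N_q = 41.48 × 9.41 = 390.33 kPa
0.5·γ·B·N_γ·s_γ = 0.5 × 17 × 2.04 × 5.56 × 0.92 = 88.698 kPa
q_ult = 433.19 + 390.33 + 88.698 = 912.21 kPa.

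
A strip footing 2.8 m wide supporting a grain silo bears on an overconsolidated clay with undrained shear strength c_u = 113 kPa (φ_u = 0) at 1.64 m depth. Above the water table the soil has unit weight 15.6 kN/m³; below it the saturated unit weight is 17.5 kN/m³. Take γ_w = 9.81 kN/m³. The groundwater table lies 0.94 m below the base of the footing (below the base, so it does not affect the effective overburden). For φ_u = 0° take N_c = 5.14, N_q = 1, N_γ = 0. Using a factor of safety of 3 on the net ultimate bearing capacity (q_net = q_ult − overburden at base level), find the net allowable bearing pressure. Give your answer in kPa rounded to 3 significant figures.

Effective surcharge at the founding depth q = γ·D_f = 15.6 × 1.64 = 25.584 kPa.
q_ult = c·N_c + q·N_q
     = 113 × 5.14 + 25.584 × 1
     = 580.82 + 25.584 = 606.4 kPa.
q_net = 606.4 − 25.584 = 580.82 kPa.
q_all(net) = 580.82 / 3 = 193.61 kPa.

q_all(net) ≈ 194 kPa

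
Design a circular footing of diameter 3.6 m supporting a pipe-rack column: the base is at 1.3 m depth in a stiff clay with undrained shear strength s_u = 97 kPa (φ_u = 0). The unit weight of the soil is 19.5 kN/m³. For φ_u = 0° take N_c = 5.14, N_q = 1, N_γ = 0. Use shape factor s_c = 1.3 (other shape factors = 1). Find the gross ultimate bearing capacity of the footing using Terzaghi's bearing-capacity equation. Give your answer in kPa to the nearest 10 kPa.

q_ult ≈ 670 kPa

Overburden at base level: q = 19.5 × 1.3 = 25.35 kPa.
Cohesion term c·N_c·s_c = 97 × 5.14 × 1.3 = 648.15 kPa; surcharge term q·N_q = 25.35 × 1 = 25.35 kPa.
q_ult = 648.15 + 25.35 = 673.5 kPa.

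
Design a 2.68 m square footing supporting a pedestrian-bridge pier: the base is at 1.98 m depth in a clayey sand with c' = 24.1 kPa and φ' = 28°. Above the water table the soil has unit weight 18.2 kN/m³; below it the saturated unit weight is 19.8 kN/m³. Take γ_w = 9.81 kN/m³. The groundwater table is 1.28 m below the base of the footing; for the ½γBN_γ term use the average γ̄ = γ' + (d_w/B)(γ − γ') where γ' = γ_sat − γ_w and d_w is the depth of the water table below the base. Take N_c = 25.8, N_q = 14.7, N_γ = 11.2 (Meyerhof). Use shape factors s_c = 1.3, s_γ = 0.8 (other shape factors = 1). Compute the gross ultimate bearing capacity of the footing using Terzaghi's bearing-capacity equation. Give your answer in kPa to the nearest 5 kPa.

q_ult ≈ 1505 kPa

Overburden at base level: q = 18.2 × 1.98 = 36.036 kPa.
The water table is 1.28 m below the base (< B = 2.68 m), so the ½γBN_γ term uses γ̄ = γ' + (d_w/B)(γ − γ') = 9.99 + (1.28/2.68)(18.2 − 9.99) = 13.911 kN/m³.
Cohesion term c·N_c·s_c = 24.1 × 25.8 × 1.3 = 808.31 kPa; surcharge term q·N_q = 36.036 × 14.7 = 529.73 kPa; self-weight term 0.5·γ·B·N_γ·s_γ = 0.5 × 13.911 × 2.68 × 11.2 × 0.8 = 167.02 kPa.
q_ult = 808.31 + 529.73 + 167.02 = 1505.1 kPa.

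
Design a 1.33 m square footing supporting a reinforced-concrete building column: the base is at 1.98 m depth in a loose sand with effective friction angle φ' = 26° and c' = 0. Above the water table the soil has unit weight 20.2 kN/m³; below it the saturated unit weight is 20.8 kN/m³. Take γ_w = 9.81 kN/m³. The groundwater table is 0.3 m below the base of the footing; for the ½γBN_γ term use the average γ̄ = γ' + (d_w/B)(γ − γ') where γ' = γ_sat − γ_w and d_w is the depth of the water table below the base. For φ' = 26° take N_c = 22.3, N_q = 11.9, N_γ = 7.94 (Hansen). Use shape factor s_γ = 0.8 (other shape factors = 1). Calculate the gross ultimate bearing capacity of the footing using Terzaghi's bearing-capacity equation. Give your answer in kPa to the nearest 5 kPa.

Effective surcharge at the founding depth q = γ·D_f = 20.2 × 1.98 = 39.996 kPa.
With d_w = 0.3 m < B, γ̄ = 10.99 + (0.3/1.33) × (20.2 − 10.99) = 13.067 kN/m³.
q_ult = q·N_q + 0.5·γ·B·N_γ·s_γ
     = 39.996 × 11.9 + 0.5 × 13.067 × 1.33 × 7.94 × 0.8
     = 475.95 + 55.198 = 531.15 kPa.

q_ult ≈ 530 kPa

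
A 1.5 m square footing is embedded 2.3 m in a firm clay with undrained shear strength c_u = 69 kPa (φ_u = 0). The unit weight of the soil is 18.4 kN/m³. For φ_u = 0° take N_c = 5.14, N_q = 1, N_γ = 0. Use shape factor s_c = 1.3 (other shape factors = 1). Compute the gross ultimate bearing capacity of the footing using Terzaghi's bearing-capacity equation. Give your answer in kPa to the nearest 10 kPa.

Overburden at base level: q = 18.4 × 2.3 = 42.32 kPa.
Cohesion term c·N_c·s_c = 69 × 5.14 × 1.3 = 461.06 kPa; surcharge term q·N_q = 42.32 × 1 = 42.32 kPa.
q_ult = 461.06 + 42.32 = 503.38 kPa.

q_ult ≈ 500 kPa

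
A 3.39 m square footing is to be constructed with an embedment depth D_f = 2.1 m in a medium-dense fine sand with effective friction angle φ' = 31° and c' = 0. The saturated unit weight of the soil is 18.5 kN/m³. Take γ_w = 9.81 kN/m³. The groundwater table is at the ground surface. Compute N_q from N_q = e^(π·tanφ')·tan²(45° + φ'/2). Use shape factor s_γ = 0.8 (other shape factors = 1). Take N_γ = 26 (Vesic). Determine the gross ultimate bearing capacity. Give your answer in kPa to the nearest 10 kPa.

q_ult ≈ 680 kPa

tan31° = 0.6009, so N_q = e^(π×0.6009)·tan²(60.5°) = 6.604 × 3.124 = 20.63.
Water table at ground surface, so effective unit weight γ' = 18.5 − 9.81 = 8.69 kN/m³ is used throughout; overburden q = 8.69 × 2.1 = 18.249 kPa; the same γ' applies in the ½γBN_γ term.
Surcharge term q·N_q = 18.249 × 20.631 = 376.49 kPa; self-weight term 0.5·γ·B·N_γ·s_γ = 0.5 × 8.69 × 3.39 × 26 × 0.8 = 306.37 kPa.
q_ult = 376.49 + 306.37 = 682.87 kPa.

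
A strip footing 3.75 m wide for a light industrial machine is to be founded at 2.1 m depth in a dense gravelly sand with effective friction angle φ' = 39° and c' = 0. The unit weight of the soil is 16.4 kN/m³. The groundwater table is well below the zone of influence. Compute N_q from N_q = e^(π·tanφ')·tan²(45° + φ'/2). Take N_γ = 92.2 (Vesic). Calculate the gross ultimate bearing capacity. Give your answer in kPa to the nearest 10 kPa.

tan39° = 0.8098, so N_q = e^(π×0.8098)·tan²(64.5°) = 12.731 × 4.395 = 55.96.
Effective surcharge at the founding depth q = γ·D_f = 16.4 × 2.1 = 34.44 kPa.
q_ult = q·N_q + 0.5·γ·B·N_γ
     = 34.44 × 55.957 + 0.5 × 16.4 × 3.75 × 92.2
     = 1927.2 + 2835.1 = 4762.3 kPa.

q_ult ≈ 4760 kPa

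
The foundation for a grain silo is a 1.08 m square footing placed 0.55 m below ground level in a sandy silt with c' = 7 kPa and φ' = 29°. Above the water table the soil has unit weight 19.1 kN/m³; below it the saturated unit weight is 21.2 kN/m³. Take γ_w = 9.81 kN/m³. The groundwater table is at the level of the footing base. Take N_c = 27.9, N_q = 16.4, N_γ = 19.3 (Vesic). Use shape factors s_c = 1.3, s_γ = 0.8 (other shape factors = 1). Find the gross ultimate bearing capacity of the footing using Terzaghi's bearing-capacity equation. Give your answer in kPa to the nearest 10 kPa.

Effective surcharge at the founding depth q = γ·D_f = 19.1 × 0.55 = 10.505 kPa.
The water table coincides with the base, so in the self-weight term γ → γ' = 11.39 kN/m³.
q_ult = c·N_c·s_c + q·N_q + 0.5·γ·B·N_γ·s_γ
     = 7 × 27.9 × 1.3 + 10.505 × 16.4 + 0.5 × 11.39 × 1.08 × 19.3 × 0.8
     = 253.89 + 172.28 + 94.965 = 521.14 kPa.

q_ult ≈ 520 kPa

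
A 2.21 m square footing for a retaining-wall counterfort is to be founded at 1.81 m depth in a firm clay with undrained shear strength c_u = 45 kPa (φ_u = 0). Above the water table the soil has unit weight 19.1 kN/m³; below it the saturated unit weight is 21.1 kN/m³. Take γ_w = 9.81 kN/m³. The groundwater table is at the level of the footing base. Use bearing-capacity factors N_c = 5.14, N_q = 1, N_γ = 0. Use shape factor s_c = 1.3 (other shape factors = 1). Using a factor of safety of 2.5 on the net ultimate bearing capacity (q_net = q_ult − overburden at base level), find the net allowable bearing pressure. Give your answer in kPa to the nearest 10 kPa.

Effective surcharge at the founding depth q = γ·D_f = 19.1 × 1.81 = 34.571 kPa.
q_ult = c·N_c·s_c + q·N_q
     = 45 × 5.14 × 1.3 + 34.571 × 1
     = 300.69 + 34.571 = 335.26 kPa.
q_net = 335.26 − 34.571 = 300.69 kPa.
q_all(net) = 300.69 / 2.5 = 120.28 kPa.

q_all(net) ≈ 120 kPa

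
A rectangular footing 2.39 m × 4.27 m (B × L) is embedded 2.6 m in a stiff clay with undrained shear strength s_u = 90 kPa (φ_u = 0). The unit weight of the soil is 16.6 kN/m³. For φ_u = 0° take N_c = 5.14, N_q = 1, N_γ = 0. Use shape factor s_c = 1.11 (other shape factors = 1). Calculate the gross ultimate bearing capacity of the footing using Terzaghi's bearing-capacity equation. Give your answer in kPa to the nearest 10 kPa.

q_ult ≈ 560 kPa

Effective surcharge at the founding depth q = γ·D_f = 16.6 × 2.6 = 43.16 kPa.
q_ult = c·N_c·s_c + q·N_q
     = 90 × 5.14 × 1.11 + 43.16 × 1
     = 513.49 + 43.16 = 556.65 kPa.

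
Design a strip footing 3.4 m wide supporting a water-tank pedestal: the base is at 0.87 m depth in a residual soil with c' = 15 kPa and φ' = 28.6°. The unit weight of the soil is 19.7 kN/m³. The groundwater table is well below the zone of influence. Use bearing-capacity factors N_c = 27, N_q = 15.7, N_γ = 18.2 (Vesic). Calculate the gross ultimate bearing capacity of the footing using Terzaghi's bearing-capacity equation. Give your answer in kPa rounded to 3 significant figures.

q_ult ≈ 1280 kPa

Effective surcharge at the founding depth q = γ·D_f = 19.7 × 0.87 = 17.139 kPa.
q_ult = c·N_c + q·N_q + 0.5·γ·B·N_γ
     = 15 × 27 + 17.139 × 15.7 + 0.5 × 19.7 × 3.4 × 18.2
     = 405 + 269.08 + 609.52 = 1283.6 kPa.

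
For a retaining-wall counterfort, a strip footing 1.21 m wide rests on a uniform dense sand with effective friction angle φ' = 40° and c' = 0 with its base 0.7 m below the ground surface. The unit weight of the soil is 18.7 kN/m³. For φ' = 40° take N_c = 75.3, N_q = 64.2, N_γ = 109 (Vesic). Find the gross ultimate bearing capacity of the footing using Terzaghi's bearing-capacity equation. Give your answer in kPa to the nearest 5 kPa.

q_ult ≈ 2075 kPa

Overburden at base level: q = 18.7 × 0.7 = 13.09 kPa.
Surcharge term q·N_q = 13.09 × 64.2 = 840.38 kPa; self-weight term 0.5·γ·B·N_γ = 0.5 × 18.7 × 1.21 × 109 = 1233.2 kPa.
q_ult = 840.38 + 1233.2 = 2073.5 kPa.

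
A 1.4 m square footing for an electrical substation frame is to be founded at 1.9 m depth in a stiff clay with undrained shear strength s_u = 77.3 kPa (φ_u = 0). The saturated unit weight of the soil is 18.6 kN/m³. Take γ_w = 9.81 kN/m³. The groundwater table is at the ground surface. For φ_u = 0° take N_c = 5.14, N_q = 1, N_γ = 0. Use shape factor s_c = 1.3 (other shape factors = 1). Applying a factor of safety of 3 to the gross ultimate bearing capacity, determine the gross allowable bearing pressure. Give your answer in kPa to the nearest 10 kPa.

q_all ≈ 180 kPa

Water table at ground surface, so effective unit weight γ' = 18.6 − 9.81 = 8.79 kN/m³ is used throughout; overburden q = 8.79 × 1.9 = 16.701 kPa.
Cohesion term c·N_c·s_c = 77.3 × 5.14 × 1.3 = 516.52 kPa; surcharge term q·N_q = 16.701 × 1 = 16.701 kPa.
q_ult = 516.52 + 16.701 = 533.22 kPa.
q_all = q_ult / FS = 533.22 / 3 = 177.74 kPa.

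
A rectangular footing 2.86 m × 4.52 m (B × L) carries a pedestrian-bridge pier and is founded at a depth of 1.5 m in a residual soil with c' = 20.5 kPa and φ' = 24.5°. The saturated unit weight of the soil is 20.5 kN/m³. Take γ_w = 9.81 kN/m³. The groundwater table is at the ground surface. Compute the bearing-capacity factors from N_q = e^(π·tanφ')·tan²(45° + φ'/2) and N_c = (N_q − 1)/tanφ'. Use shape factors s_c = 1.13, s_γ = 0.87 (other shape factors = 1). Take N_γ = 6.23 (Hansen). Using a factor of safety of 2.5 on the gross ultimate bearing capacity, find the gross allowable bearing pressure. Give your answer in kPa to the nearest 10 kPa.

N_q = e^(π·tan24.5°)·tan²(57.25°) = 10.12; N_c = (N_q − 1)/tanφ' = 20.01.
With the water table at the surface the whole profile is submerged: γ' = 20.5 − 9.81 = 10.69 kN/m³, so q = γ'·D_f = 16.035 kPa; the same γ' applies in the ½γBN_γ term.
q_ult = c·N_c·s_c + q·N_q + 0.5·γ·B·N_γ·s_γ
     = 20.5 × 20.006 × 1.13 + 16.035 × 10.117 + 0.5 × 10.69 × 2.86 × 6.23 × 0.87
     = 463.44 + 162.23 + 82.855 = 708.52 kPa.
q_all = 708.52 / 2.5 = 283.41 kPa.

q_all ≈ 280 kPa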